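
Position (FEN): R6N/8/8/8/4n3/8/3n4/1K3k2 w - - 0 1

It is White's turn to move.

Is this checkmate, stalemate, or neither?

neither

White to move; white king on b1.
In check: yes, from the black knight on d2.
King squares — a1: available; c1: available; a2: available; b2: available; c2: available.
Legal moves for White: Kc2, Kb2, Ka2, Kc1, Ka1.
White is in check but has 5 legal moves → neither.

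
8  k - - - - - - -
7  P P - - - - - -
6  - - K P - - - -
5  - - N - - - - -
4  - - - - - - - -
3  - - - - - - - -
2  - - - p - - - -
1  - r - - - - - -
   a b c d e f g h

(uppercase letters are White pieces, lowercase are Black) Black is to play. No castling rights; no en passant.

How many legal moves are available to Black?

Black to move; king on a8.
In check: yes, from the white pawn on b7.
Legal moves: Kxa7, Rxb7.
Count: 2.

2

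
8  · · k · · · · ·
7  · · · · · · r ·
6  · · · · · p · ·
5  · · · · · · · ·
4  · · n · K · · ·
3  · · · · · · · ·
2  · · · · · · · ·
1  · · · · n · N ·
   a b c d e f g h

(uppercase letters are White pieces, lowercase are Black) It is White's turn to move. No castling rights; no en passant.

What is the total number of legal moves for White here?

7

White to move; king on e4.
In check: no.
Legal moves: Kf5, Kd5, Kf4, Kd4, Nh3, Nf3, Ne2.
Count: 7.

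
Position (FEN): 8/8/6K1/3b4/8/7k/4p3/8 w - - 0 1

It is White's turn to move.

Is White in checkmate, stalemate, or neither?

White to move; white king on g6.
In check: no.
Legal moves for White: Kh7, Kg7, Kh6, Kf6, Kh5, Kg5, Kf5.
White has 7 legal moves and is not in check → neither.

neither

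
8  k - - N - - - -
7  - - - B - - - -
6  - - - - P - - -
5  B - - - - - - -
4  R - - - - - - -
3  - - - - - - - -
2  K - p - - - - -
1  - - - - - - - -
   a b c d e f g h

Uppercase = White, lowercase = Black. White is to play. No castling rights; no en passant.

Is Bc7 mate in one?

After Bc7: black king on a8; in check: yes, from the white rook on a4.
King squares — a7: attacked by Ra4; b7: attacked by Nd8; b8: attacked by Bc7.
Black has no legal moves → checkmate.

yes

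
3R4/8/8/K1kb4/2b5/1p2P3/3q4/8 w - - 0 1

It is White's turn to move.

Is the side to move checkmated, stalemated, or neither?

White to move; white king on a5.
In check: yes, from the black queen on d2.
Legal moves for White: Ka4.
White is in check but has 1 legal move → neither.

neither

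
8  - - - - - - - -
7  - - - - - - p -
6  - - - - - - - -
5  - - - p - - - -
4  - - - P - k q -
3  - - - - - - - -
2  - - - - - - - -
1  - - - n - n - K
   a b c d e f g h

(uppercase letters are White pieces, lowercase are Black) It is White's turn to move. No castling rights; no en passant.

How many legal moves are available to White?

0

White to move; king on h1.
In check: no.
Legal moves: none.
Count: 0.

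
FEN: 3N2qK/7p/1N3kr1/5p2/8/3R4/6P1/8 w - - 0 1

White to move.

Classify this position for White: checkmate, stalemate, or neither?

checkmate

White to move; white king on h8.
In check: yes, from the black queen on g8.
King squares — g7: attacked by Kf6; h7: attacked by Qg8; g8: attacked by Rg6.
Legal moves for White: none.
In check with no legal moves → checkmate.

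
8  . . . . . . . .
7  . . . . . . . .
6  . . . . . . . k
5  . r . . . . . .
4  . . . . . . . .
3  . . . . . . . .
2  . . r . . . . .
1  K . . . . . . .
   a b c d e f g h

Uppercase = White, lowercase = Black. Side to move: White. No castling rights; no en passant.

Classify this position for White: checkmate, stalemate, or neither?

White to move; white king on a1.
In check: no.
King squares — b1: attacked by Rb5; a2: attacked by Rc2; b2: attacked by Rc2.
Legal moves for White: none.
Not in check and no legal moves → stalemate.

stalemate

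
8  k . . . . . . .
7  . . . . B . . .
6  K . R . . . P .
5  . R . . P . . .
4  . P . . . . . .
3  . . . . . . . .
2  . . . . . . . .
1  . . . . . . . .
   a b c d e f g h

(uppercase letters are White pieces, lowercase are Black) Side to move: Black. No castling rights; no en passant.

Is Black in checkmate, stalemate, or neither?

stalemate

Black to move; black king on a8.
In check: no.
King squares — a7: attacked by Ka6; b7: attacked by Rb5; b8: attacked by Rb5.
Legal moves for Black: none.
Not in check and no legal moves → stalemate.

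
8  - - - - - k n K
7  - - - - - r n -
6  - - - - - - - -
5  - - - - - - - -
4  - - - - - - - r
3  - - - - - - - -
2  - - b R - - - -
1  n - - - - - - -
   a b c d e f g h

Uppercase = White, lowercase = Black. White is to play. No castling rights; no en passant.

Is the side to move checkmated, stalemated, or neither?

White to move; white king on h8.
In check: yes, from the black rook on h4.
King squares — g7: attacked by Rf7; h7: attacked by Bc2; g8: attacked by Kf8.
Legal moves for White: none.
In check with no legal moves → checkmate.

checkmate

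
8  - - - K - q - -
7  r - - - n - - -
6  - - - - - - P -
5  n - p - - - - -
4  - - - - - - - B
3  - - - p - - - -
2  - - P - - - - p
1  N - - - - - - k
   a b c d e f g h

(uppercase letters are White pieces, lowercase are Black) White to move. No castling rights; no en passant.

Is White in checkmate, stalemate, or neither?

White to move; white king on d8.
In check: yes, from the black queen on f8.
King squares — c7: attacked by Ra7; d7: attacked by Ra7; e7: attacked by Ra7; c8: attacked by Ne7; e8: attacked by Qf8.
Legal moves for White: none.
In check with no legal moves → checkmate.

checkmate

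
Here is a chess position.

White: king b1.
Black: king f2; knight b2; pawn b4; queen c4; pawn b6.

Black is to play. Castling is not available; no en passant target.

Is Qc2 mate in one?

After Qc2: white king on b1; in check: yes, from the black queen on c2.
White has 3 legal replies: Kxc2, Ka2, Ka1.
In check but a legal move exists → not checkmate.

no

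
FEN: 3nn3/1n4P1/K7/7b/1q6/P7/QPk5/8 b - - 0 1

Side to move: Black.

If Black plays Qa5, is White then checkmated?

yes

After Qa5: white king on a6; in check: yes, from the black queen on a5.
King squares — a5: attacked by Nb7; b5: attacked by Qa5; b6: attacked by Qa5; a7: attacked by Qa5; b7: attacked by Nd8.
White has no legal moves → checkmate.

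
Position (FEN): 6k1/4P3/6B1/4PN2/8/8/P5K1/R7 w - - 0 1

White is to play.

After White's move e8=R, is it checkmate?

yes

After e8=R: black king on g8; in check: yes, from the white rook on e8.
King squares — f7: attacked by Bg6; g7: attacked by Nf5; h7: attacked by Bg6; f8: attacked by Re8; h8: attacked by Re8.
Black has no legal moves → checkmate.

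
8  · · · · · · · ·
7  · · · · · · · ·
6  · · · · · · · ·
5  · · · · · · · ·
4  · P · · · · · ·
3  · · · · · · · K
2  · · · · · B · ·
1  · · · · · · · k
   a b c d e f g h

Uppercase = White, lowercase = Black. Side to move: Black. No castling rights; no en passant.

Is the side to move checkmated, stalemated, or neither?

Black to move; black king on h1.
In check: no.
King squares — g1: attacked by Bf2; g2: attacked by Kh3; h2: attacked by Kh3.
Legal moves for Black: none.
Not in check and no legal moves → stalemate.

stalemate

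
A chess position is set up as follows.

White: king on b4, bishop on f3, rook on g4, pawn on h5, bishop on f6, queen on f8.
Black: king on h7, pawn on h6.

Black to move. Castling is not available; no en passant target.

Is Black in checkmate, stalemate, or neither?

Black to move; black king on h7.
In check: no.
King squares — g6: attacked by Rg4; h6: own pawn; g7: attacked by Rg4; g8: attacked by Rg4; h8: attacked by Bf6.
Legal moves for Black: none.
Not in check and no legal moves → stalemate.

stalemate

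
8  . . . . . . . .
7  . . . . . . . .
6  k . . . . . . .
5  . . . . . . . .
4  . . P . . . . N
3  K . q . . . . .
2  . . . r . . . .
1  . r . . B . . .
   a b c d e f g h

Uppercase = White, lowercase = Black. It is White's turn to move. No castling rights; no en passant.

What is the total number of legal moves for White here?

1

White to move; king on a3.
In check: yes, from the black queen on c3.
Legal moves: Ka4.
Count: 1.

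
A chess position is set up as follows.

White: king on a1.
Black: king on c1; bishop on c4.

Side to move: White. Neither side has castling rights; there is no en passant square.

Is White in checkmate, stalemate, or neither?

White to move; white king on a1.
In check: no.
King squares — b1: attacked by Kc1; a2: attacked by Bc4; b2: attacked by Kc1.
Legal moves for White: none.
Not in check and no legal moves → stalemate.

stalemate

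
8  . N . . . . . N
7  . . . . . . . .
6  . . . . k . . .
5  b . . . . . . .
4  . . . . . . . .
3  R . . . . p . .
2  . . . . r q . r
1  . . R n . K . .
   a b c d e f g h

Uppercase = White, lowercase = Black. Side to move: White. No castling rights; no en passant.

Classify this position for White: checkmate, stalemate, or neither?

White to move; white king on f1.
In check: yes, from the black queen on f2.
King squares — e1: attacked by Re2; g1: attacked by Qf2; e2: attacked by Qf2; f2: attacked by Nd1; g2: attacked by Qf2.
Legal moves for White: none.
In check with no legal moves → checkmate.

checkmate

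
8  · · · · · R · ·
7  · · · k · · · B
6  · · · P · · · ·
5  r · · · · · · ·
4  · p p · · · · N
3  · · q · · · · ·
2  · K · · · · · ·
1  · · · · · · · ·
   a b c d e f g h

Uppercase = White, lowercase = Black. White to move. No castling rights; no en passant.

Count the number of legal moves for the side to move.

White to move; king on b2.
In check: yes, from the black queen on c3.
Legal moves: Kb1.
Count: 1.

1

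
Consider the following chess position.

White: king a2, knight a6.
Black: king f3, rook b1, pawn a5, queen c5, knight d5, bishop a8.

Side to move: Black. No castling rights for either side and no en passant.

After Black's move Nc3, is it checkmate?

After Nc3: white king on a2; in check: yes, from the black knight on c3.
King squares — a1: attacked by Rb1; b1: attacked by Nc3; b2: attacked by Rb1; a3: attacked by Qc5; b3: attacked by Rb1.
White has no legal moves → checkmate.

yes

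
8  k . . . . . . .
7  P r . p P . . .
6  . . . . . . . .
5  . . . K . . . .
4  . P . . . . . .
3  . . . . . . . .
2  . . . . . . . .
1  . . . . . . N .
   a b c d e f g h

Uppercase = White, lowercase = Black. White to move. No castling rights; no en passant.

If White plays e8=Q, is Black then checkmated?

no

After e8=Q: black king on a8; in check: yes, from the white queen on e8.
Black has 2 legal replies: Kxa7, Rb8.
In check but a legal move exists → not checkmate.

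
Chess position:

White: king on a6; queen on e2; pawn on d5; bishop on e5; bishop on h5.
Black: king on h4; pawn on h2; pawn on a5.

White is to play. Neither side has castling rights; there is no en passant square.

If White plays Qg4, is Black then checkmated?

yes

After Qg4: black king on h4; in check: yes, from the white queen on g4.
King squares — g3: attacked by Qg4; h3: attacked by Qg4; g4: attacked by Bh5; g5: attacked by Qg4; h5: attacked by Qg4.
Black has no legal moves → checkmate.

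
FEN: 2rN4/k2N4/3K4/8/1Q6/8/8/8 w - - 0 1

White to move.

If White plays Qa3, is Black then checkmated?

yes

After Qa3: black king on a7; in check: yes, from the white queen on a3.
King squares — a6: attacked by Qa3; b6: attacked by Nd7; b7: attacked by Nd8; a8: attacked by Qa3; b8: attacked by Nd7.
Black has no legal moves → checkmate.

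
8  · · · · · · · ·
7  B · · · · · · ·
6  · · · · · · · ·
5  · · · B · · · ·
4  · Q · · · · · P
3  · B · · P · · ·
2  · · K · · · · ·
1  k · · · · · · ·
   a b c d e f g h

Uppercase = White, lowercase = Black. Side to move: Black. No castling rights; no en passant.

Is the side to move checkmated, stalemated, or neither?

stalemate

Black to move; black king on a1.
In check: no.
King squares — b1: attacked by Kc2; a2: attacked by Bb3; b2: attacked by Kc2.
Legal moves for Black: none.
Not in check and no legal moves → stalemate.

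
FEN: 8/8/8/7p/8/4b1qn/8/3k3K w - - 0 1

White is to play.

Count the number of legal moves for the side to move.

0

White to move; king on h1.
In check: no.
Legal moves: none.
Count: 0.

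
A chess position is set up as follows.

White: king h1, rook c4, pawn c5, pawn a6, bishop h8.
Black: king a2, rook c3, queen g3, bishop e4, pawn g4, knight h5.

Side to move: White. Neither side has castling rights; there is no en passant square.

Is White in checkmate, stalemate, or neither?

neither

White to move; white king on h1.
In check: yes, from the black bishop on e4.
Legal moves for White: Rxe4.
White is in check but has 1 legal move → neither.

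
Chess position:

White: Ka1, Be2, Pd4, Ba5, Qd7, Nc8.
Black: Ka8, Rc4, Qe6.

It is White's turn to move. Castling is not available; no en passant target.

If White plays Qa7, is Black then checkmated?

yes

After Qa7: black king on a8; in check: yes, from the white queen on a7.
King squares — a7: attacked by Nc8; b7: attacked by Qa7; b8: attacked by Qa7.
Black has no legal moves → checkmate.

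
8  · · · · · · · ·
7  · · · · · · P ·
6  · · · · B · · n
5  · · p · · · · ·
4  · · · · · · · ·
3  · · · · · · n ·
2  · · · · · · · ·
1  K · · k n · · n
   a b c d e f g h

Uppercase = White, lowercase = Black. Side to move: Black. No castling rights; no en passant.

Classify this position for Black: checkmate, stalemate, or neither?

Black to move; black king on d1.
In check: no.
Legal moves for Black include: Ng8, Nf7, Nhf5, Ng4, Nh5, Ngf5, Ne4, Ne2, Nf1, Nf2, Nf3, Nd3, Ng2, Nc2+, Ke2, Kd2, Kc2, Kc1, ... (list truncated; more exist).
Black has legal moves and is not in check → neither.

neither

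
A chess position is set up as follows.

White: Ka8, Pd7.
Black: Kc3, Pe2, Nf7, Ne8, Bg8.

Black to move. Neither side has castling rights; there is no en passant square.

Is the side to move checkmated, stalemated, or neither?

neither

Black to move; black king on c3.
In check: no.
Legal moves for Black include: Bh7, Ng7, Nc7+, Nf6, Ned6, Nh8, Nd8, Nh6, Nfd6, Ng5, Ne5, Kd4, Kc4, Kb4, Kd3, Kb3, Kd2, Kc2, ... (list truncated; more exist).
Black has legal moves and is not in check → neither.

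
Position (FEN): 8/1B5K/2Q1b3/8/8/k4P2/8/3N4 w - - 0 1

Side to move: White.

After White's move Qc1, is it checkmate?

no

After Qc1: black king on a3; in check: yes, from the white queen on c1.
Black has 4 legal replies: Kb4, Ka4, Kb3, Ka2.
In check but a legal move exists → not checkmate.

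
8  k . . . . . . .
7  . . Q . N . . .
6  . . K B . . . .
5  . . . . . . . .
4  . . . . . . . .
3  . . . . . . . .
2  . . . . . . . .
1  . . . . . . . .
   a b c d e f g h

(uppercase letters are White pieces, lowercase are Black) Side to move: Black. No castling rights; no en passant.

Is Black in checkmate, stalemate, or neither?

Black to move; black king on a8.
In check: no.
King squares — a7: attacked by Qc7; b7: attacked by Kc6; b8: attacked by Qc7.
Legal moves for Black: none.
Not in check and no legal moves → stalemate.

stalemate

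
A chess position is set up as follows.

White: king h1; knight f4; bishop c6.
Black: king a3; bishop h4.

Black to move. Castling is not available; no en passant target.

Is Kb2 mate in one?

After Kb2: white king on h1; in check: no.
White is not in check, so this cannot be checkmate.

no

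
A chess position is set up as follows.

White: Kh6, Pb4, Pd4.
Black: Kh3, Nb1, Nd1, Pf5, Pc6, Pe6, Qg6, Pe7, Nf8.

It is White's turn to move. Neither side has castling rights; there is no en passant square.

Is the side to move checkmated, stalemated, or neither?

checkmate

White to move; white king on h6.
In check: yes, from the black queen on g6.
King squares — g5: attacked by Qg6; h5: attacked by Qg6; g6: attacked by Nf8; g7: attacked by Qg6; h7: attacked by Qg6.
Legal moves for White: none.
In check with no legal moves → checkmate.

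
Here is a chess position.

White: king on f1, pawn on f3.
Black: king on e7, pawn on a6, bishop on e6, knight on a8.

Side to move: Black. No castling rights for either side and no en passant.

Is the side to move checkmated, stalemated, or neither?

neither

Black to move; black king on e7.
In check: no.
Legal moves for Black include: Nc7, Nb6, Kf8, Ke8, Kd8, Kf7, Kd7, Kf6, Kd6, Bg8, Bc8, Bf7, Bd7, Bf5, Bd5, Bg4, Bc4+, Bh3+, ... (list truncated; more exist).
Black has legal moves and is not in check → neither.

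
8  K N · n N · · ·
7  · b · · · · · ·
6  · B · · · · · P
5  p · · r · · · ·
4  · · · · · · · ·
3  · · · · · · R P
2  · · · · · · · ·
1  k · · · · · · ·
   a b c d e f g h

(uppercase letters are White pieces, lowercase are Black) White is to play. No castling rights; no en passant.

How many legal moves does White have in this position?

1

White to move; king on a8.
In check: yes, from the black bishop on b7.
Legal moves: Ka7.
Count: 1.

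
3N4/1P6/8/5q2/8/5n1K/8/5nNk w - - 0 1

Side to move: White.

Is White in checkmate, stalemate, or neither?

White to move; white king on h3.
In check: yes, from the black queen on f5.
King squares — g2: attacked by Kh1; h2: attacked by Nf1; g3: attacked by Nf1; g4: attacked by Qf5; h4: attacked by Nf3.
Legal moves for White: none.
In check with no legal moves → checkmate.

checkmate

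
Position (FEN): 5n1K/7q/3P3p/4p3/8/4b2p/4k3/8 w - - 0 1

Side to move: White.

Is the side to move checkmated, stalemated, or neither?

checkmate

White to move; white king on h8.
In check: yes, from the black queen on h7.
King squares — g7: attacked by Qh7; h7: attacked by Nf8; g8: attacked by Qh7.
Legal moves for White: none.
In check with no legal moves → checkmate.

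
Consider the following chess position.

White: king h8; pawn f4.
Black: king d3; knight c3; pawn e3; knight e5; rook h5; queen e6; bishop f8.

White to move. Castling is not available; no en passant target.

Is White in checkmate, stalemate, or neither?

White to move; white king on h8.
In check: yes, from the black rook on h5.
King squares — g7: attacked by Bf8; h7: attacked by Rh5; g8: attacked by Qe6.
Legal moves for White: none.
In check with no legal moves → checkmate.

checkmate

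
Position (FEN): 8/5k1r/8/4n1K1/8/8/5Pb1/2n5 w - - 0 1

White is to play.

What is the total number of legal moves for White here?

4

White to move; king on g5.
In check: no.
Legal moves: Kf5, Kf4, f3, f4.
Count: 4.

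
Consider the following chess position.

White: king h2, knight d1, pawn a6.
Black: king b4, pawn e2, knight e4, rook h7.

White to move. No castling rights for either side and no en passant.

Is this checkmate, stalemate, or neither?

neither

White to move; white king on h2.
In check: yes, from the black rook on h7.
King squares — g1: available; h1: attacked by Rh7; g2: available; g3: attacked by Ne4; h3: attacked by Rh7.
Legal moves for White: Kg2, Kg1.
White is in check but has 2 legal moves → neither.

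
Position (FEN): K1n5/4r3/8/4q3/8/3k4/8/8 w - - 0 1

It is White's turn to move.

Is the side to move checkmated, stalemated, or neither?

White to move; white king on a8.
In check: no.
King squares — a7: attacked by Re7; b7: attacked by Re7; b8: attacked by Qe5.
Legal moves for White: none.
Not in check and no legal moves → stalemate.

stalemate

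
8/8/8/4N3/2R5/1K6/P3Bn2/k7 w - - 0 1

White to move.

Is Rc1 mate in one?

yes

After Rc1: black king on a1; in check: yes, from the white rook on c1.
King squares — b1: attacked by Rc1; a2: attacked by Kb3; b2: attacked by Kb3.
Black has no legal moves → checkmate.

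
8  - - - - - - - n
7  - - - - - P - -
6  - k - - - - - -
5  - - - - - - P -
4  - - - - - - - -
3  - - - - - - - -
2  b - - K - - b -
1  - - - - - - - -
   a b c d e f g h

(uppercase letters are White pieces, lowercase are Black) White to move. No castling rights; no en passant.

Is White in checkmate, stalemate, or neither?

White to move; white king on d2.
In check: no.
Legal moves for White: Ke3, Kd3, Kc3, Ke2, Kc2, Ke1, Kd1, Kc1, f8=Q, f8=R, f8=B, f8=N, g6.
White has 13 legal moves and is not in check → neither.

neither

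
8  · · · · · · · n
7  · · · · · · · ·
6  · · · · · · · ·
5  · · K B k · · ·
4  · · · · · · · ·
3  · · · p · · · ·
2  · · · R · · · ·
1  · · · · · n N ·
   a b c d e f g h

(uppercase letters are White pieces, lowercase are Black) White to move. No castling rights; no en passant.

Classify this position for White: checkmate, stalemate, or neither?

White to move; white king on c5.
In check: no.
Legal moves for White include: Bg8, Ba8, Bf7, Bb7, Be6, Bc6, Be4, Bc4, Bf3, Bb3, Bg2, Ba2, Bh1, Kc6, Kb6, Kb5, Kc4, Kb4, ... (list truncated; more exist).
White has legal moves and is not in check → neither.

neither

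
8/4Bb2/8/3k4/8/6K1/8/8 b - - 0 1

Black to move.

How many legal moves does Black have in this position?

Black to move; king on d5.
In check: no.
Legal moves: Bg8, Be8, Bg6, Be6, Bh5, Ke6, Kc6, Ke5, Ke4, Kd4, Kc4.
Count: 11.

11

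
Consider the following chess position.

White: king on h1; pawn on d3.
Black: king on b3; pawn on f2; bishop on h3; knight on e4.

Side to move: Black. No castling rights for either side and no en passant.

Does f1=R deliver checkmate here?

no

After f1=R: white king on h1; in check: yes, from the black rook on f1.
White has 1 legal reply: Kh2.
In check but a legal move exists → not checkmate.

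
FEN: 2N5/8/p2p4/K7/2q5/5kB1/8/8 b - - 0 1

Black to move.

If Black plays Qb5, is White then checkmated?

After Qb5: white king on a5; in check: yes, from the black queen on b5.
King squares — a4: attacked by Qb5; b4: attacked by Qb5; b5: attacked by Pa6; a6: attacked by Qb5; b6: attacked by Qb5.
White has no legal moves → checkmate.

yes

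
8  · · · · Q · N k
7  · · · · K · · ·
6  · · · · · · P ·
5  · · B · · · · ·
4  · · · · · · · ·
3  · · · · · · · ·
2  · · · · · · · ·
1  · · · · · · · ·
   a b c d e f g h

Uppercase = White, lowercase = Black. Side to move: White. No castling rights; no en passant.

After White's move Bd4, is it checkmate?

After Bd4: black king on h8; in check: yes, from the white bishop on d4.
King squares — g7: attacked by Bd4; h7: attacked by Pg6; g8: attacked by Qe8.
Black has no legal moves → checkmate.

yes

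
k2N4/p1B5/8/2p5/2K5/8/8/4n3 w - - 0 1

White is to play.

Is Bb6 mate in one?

After Bb6: black king on a8; in check: no.
Black is not in check, so this cannot be checkmate.

no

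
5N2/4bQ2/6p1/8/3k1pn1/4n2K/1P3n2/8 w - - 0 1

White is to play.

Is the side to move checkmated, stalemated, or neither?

checkmate

White to move; white king on h3.
In check: yes, from the black knight on f2.
King squares — g2: attacked by Ne3; h2: attacked by Ng4; g3: attacked by Pf4; g4: attacked by Nf2; h4: attacked by Be7.
Legal moves for White: none.
In check with no legal moves → checkmate.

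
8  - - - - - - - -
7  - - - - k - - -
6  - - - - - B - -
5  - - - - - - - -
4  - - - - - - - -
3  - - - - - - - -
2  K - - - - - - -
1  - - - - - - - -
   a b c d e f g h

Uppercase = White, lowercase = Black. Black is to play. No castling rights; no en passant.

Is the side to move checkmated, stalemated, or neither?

Black to move; black king on e7.
In check: yes, from the white bishop on f6.
Legal moves for Black: Kf8, Ke8, Kf7, Kd7, Kxf6, Ke6, Kd6.
Black is in check but has 7 legal moves → neither.

neither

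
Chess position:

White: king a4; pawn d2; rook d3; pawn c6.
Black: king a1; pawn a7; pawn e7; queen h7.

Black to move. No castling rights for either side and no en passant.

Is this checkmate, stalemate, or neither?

Black to move; black king on a1.
In check: no.
Legal moves for Black include: Qh8, Qg8, Qg7, Qf7, Qh6, Qg6, Qh5, Qf5, Qh4+, Qe4+, Qh3, Qxd3, Qh2, Qh1, Kb2, Ka2, Kb1, e6, ... (list truncated; more exist).
Black has legal moves and is not in check → neither.

neither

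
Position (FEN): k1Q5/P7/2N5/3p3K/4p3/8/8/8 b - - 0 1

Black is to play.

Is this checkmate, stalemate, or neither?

Black to move; black king on a8.
In check: yes, from the white queen on c8.
King squares — a7: attacked by Nc6; b7: attacked by Qc8; b8: attacked by Nc6.
Legal moves for Black: none.
In check with no legal moves → checkmate.

checkmate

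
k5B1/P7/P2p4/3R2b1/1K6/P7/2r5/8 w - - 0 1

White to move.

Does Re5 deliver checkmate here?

After Re5: black king on a8; in check: no.
Black is not in check, so this cannot be checkmate.

no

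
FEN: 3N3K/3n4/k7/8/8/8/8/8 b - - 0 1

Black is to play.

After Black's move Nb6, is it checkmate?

no

After Nb6: white king on h8; in check: no.
White is not in check, so this cannot be checkmate.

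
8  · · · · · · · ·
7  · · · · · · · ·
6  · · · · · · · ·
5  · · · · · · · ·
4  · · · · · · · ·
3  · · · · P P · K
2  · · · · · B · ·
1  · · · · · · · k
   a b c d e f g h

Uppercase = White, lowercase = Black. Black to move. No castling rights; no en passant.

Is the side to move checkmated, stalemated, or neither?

stalemate

Black to move; black king on h1.
In check: no.
King squares — g1: attacked by Bf2; g2: attacked by Kh3; h2: attacked by Kh3.
Legal moves for Black: none.
Not in check and no legal moves → stalemate.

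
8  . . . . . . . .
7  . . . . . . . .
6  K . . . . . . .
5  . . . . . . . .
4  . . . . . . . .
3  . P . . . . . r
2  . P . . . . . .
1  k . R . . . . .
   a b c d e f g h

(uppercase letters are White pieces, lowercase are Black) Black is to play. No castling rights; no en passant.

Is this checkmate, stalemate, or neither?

neither

Black to move; black king on a1.
In check: yes, from the white rook on c1.
King squares — b1: attacked by Rc1; a2: available; b2: available.
Legal moves for Black: Kxb2, Ka2.
Black is in check but has 2 legal moves → neither.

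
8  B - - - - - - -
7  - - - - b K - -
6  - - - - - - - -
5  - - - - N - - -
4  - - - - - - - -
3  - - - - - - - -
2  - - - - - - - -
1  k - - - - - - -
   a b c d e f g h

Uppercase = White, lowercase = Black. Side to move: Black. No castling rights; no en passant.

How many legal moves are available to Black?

Black to move; king on a1.
In check: no.
Legal moves: Bf8, Bd8, Bf6, Bd6, Bg5, Bc5, Bh4, Bb4, Ba3, Kb2, Ka2, Kb1.
Count: 12.

12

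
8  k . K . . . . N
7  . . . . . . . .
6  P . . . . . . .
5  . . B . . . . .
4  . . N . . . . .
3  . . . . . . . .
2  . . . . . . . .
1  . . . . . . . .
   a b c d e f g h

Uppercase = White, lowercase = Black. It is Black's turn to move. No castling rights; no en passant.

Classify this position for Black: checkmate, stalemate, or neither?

Black to move; black king on a8.
In check: no.
King squares — a7: attacked by Bc5; b7: attacked by Pa6; b8: attacked by Kc8.
Legal moves for Black: none.
Not in check and no legal moves → stalemate.

stalemate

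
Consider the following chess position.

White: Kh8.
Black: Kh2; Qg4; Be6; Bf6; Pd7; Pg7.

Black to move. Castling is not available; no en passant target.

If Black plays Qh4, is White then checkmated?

yes

After Qh4: white king on h8; in check: yes, from the black queen on h4.
King squares — g7: attacked by Bf6; h7: attacked by Qh4; g8: attacked by Be6.
White has no legal moves → checkmate.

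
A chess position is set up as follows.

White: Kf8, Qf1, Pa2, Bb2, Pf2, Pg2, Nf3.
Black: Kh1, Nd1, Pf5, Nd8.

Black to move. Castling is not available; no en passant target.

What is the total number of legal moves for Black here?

Black to move; king on h1.
In check: yes, from the white queen on f1.
Legal moves: none.
Count: 0.

0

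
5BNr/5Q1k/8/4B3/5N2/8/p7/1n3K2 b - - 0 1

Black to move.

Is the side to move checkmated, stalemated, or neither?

checkmate

Black to move; black king on h7.
In check: yes, from the white queen on f7.
King squares — g6: attacked by Nf4; h6: attacked by Bf8; g7: attacked by Be5; g8: attacked by Qf7; h8: own rook.
Legal moves for Black: none.
In check with no legal moves → checkmate.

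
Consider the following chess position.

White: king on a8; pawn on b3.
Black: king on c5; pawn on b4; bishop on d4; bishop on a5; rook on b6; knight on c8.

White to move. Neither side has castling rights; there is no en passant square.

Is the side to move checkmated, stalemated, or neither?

White to move; white king on a8.
In check: no.
King squares — a7: attacked by Nc8; b7: attacked by Rb6; b8: attacked by Rb6.
Legal moves for White: none.
Not in check and no legal moves → stalemate.

stalemate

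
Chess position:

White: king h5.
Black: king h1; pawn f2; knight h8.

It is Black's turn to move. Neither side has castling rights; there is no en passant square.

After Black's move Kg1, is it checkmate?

no

After Kg1: white king on h5; in check: no.
White is not in check, so this cannot be checkmate.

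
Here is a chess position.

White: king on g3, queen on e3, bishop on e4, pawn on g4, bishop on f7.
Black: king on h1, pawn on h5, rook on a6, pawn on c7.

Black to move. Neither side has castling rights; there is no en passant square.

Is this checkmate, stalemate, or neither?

checkmate

Black to move; black king on h1.
In check: yes, from the white bishop on e4.
King squares — g1: attacked by Qe3; g2: attacked by Kg3; h2: attacked by Kg3.
Legal moves for Black: none.
In check with no legal moves → checkmate.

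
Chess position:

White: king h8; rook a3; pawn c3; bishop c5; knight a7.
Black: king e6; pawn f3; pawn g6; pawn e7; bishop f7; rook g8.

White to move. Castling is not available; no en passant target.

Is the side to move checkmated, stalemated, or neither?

neither

White to move; white king on h8.
In check: yes, from the black rook on g8.
Legal moves for White: Kh7.
White is in check but has 1 legal move → neither.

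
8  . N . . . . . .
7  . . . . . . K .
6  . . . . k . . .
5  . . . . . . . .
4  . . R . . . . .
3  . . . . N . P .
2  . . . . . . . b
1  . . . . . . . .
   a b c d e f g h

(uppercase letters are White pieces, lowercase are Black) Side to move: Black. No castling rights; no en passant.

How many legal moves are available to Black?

5

Black to move; king on e6.
In check: no.
Legal moves: Ke7, Kd6, Ke5, Bxg3, Bg1.
Count: 5.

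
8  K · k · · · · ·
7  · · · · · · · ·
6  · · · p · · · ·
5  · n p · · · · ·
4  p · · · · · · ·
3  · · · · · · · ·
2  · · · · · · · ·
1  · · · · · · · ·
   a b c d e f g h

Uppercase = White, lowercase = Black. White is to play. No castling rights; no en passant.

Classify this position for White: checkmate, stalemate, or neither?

stalemate

White to move; white king on a8.
In check: no.
King squares — a7: attacked by Nb5; b7: attacked by Kc8; b8: attacked by Kc8.
Legal moves for White: none.
Not in check and no legal moves → stalemate.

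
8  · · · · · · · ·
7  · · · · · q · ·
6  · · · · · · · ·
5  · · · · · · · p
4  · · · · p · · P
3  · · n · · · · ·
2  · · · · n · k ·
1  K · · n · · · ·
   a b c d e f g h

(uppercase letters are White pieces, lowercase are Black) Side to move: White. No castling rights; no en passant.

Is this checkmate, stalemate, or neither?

White to move; white king on a1.
In check: no.
King squares — b1: attacked by Nc3; a2: attacked by Nc3; b2: attacked by Nd1.
Legal moves for White: none.
Not in check and no legal moves → stalemate.

stalemate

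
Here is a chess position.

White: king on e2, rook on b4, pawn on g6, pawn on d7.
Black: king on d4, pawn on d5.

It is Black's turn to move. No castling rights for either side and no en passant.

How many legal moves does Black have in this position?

Black to move; king on d4.
In check: yes, from the white rook on b4.
Legal moves: Ke5, Kc5, Kc3.
Count: 3.

3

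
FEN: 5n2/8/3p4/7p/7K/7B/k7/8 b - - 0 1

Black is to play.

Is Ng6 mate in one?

After Ng6: white king on h4; in check: yes, from the black knight on g6.
White has 3 legal replies: Kxh5, Kg5, Kg3.
In check but a legal move exists → not checkmate.

no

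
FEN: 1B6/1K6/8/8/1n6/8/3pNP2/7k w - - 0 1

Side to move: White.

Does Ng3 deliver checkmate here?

After Ng3: black king on h1; in check: yes, from the white knight on g3.
Black has 3 legal replies: Kh2, Kg2, Kg1.
In check but a legal move exists → not checkmate.

no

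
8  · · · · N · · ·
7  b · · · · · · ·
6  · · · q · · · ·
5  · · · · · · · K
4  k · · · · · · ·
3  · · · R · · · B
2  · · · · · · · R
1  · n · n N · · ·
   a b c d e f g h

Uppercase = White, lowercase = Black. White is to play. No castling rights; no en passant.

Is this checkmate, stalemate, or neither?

White to move; white king on h5.
In check: no.
Legal moves for White include: Ng7, Nc7, Nf6, Nxd6, Kg5, Kh4, Kg4, Bc8, Bd7+, Be6, Bf5, Bg4, Bg2, Bf1, Rxd6, Rd5, Rd4+, Rg3, ... (list truncated; more exist).
White has legal moves and is not in check → neither.

neither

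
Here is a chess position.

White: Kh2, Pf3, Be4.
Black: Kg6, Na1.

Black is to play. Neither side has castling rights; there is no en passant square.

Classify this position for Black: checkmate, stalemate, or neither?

Black to move; black king on g6.
In check: yes, from the white bishop on e4.
King squares — f5: attacked by Be4; g5: available; h5: available; f6: available; h6: available; f7: available; g7: available; h7: attacked by Be4.
Legal moves for Black: Kg7, Kf7, Kh6, Kf6, Kh5, Kg5.
Black is in check but has 6 legal moves → neither.

neither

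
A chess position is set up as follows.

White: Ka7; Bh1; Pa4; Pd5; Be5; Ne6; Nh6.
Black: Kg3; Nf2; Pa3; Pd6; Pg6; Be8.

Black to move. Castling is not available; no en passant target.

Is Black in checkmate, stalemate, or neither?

neither

Black to move; black king on g3.
In check: yes, from the white bishop on e5.
King squares — f2: own knight; g2: attacked by Bh1; h2: attacked by Be5; f3: attacked by Bh1; h3: available; f4: attacked by Be5; g4: attacked by Nh6; h4: available.
Legal moves for Black: Kh4, Kh3, dxe5.
Black is in check but has 3 legal moves → neither.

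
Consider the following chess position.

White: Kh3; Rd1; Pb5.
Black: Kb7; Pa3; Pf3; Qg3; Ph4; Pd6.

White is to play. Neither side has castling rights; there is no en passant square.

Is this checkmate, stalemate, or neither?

White to move; white king on h3.
In check: yes, from the black queen on g3.
King squares — g2: attacked by Pf3; h2: attacked by Qg3; g3: attacked by Ph4; g4: attacked by Qg3; h4: attacked by Qg3.
Legal moves for White: none.
In check with no legal moves → checkmate.

checkmate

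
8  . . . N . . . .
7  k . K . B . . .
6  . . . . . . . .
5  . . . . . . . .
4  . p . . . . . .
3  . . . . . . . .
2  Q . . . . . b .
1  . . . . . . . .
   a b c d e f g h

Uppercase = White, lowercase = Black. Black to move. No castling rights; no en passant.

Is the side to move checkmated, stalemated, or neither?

checkmate

Black to move; black king on a7.
In check: yes, from the white queen on a2.
King squares — a6: attacked by Qa2; b6: attacked by Kc7; b7: attacked by Kc7; a8: attacked by Qa2; b8: attacked by Kc7.
Legal moves for Black: none.
In check with no legal moves → checkmate.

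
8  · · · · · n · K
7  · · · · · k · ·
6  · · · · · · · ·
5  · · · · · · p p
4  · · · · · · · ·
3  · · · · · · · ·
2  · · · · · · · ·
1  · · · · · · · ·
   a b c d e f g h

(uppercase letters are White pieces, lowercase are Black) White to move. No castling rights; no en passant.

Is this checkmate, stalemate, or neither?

stalemate

White to move; white king on h8.
In check: no.
King squares — g7: attacked by Kf7; h7: attacked by Nf8; g8: attacked by Kf7.
Legal moves for White: none.
Not in check and no legal moves → stalemate.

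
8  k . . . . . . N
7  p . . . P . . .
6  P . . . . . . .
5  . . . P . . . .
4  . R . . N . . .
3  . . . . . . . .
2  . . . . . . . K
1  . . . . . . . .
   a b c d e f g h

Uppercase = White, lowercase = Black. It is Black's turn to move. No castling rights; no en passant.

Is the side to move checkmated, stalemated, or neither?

Black to move; black king on a8.
In check: no.
King squares — a7: own pawn; b7: attacked by Rb4; b8: attacked by Rb4.
Legal moves for Black: none.
Not in check and no legal moves → stalemate.

stalemate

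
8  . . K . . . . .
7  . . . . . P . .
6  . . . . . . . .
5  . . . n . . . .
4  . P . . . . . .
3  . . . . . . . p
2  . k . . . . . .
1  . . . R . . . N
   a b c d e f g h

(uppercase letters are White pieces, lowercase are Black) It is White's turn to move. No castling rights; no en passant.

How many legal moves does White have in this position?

21

White to move; king on c8.
In check: no.
Legal moves: Kd8, Kb8, Kd7, Kb7, Ng3, Nf2, Rxd5, Rd4, Rd3, Rd2+, Rg1, Rf1, Re1, Rc1, Rb1+, Ra1, f8=Q, f8=R, f8=B, f8=N, b5.
Count: 21.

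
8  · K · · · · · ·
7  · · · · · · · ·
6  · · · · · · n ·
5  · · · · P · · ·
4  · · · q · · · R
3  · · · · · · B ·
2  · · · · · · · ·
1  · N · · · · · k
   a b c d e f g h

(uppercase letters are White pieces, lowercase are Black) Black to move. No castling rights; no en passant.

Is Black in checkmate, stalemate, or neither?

Black to move; black king on h1.
In check: yes, from the white rook on h4.
Legal moves for Black: Kg2, Kg1, Nxh4, Qxh4.
Black is in check but has 4 legal moves → neither.

neither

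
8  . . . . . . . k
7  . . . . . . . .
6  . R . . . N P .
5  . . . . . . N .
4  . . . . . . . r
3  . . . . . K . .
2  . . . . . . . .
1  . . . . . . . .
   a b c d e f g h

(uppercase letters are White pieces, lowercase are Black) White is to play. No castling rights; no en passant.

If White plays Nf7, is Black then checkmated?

After Nf7: black king on h8; in check: yes, from the white knight on f7.
Black has 1 legal reply: Kg7.
In check but a legal move exists → not checkmate.

no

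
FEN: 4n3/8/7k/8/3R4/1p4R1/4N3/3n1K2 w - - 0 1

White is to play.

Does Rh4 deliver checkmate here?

yes

After Rh4: black king on h6; in check: yes, from the white rook on h4.
King squares — g5: attacked by Rg3; h5: attacked by Rh4; g6: attacked by Rg3; g7: attacked by Rg3; h7: attacked by Rh4.
Black has no legal moves → checkmate.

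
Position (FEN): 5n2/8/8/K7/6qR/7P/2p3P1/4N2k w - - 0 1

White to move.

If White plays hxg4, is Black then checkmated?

no

After hxg4: black king on h1; in check: yes, from the white rook on h4.
Black has 1 legal reply: Kg1.
In check but a legal move exists → not checkmate.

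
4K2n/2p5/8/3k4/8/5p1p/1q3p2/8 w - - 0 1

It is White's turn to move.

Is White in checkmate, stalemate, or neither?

White to move; white king on e8.
In check: no.
Legal moves for White: Kf8, Kd8, Ke7, Kd7.
White has 4 legal moves and is not in check → neither.

neither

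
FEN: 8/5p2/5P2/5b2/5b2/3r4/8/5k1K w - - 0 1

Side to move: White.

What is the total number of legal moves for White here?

White to move; king on h1.
In check: no.
Legal moves: none.
Count: 0.

0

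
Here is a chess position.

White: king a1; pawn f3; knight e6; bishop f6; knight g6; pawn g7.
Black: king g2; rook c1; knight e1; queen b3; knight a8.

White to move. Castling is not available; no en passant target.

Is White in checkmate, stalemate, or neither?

checkmate

White to move; white king on a1.
In check: yes, from the black rook on c1.
King squares — b1: attacked by Rc1; a2: attacked by Qb3; b2: attacked by Qb3.
Legal moves for White: none.
In check with no legal moves → checkmate.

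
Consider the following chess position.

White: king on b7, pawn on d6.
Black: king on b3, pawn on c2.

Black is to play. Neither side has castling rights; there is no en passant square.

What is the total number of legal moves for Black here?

11

Black to move; king on b3.
In check: no.
Legal moves: Kc4, Kb4, Ka4, Kc3, Ka3, Kb2, Ka2, c1=Q, c1=R, c1=B, c1=N.
Count: 11.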